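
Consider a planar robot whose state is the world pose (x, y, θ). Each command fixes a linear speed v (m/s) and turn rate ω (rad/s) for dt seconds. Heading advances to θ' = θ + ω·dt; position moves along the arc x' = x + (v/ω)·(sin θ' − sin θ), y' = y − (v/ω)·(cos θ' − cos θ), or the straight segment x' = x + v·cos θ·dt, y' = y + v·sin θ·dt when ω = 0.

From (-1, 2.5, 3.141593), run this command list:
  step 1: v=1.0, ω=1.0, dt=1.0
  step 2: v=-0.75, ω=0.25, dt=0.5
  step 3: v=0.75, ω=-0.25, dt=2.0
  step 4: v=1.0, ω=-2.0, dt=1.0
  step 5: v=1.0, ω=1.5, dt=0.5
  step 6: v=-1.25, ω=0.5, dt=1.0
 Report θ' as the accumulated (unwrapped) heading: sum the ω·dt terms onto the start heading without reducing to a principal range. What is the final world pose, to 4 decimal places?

step 1: θ'=4.1416 (R=1.0000) → pose (-1.8415, 2.0403, 4.1416)
step 2: θ'=4.2666 (R=-3.0000) → pose (-1.6591, 2.3677, 4.2666)
step 3: θ'=3.7666 (R=-3.0000) → pose (-2.6106, 1.2283, 3.7666)
step 4: θ'=1.7666 (R=-0.5000) → pose (-3.3936, 1.5365, 1.7666)
step 5: θ'=2.5166 (R=0.6667) → pose (-3.6575, 1.9475, 2.5166)
step 6: θ'=3.0166 (R=-2.5000) → pose (-2.5064, 1.4944, 3.0166)

(-2.5064, 1.4944, 3.0166)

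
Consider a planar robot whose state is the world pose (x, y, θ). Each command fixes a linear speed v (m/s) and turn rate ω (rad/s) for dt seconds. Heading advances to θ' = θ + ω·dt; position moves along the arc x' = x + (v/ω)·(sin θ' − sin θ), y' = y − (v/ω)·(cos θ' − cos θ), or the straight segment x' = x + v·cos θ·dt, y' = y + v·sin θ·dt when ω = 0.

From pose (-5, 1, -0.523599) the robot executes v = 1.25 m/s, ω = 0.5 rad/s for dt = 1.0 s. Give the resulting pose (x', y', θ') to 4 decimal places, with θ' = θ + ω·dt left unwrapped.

(-3.8090, 0.6658, -0.0236)

θ' = -0.5236 + 0.5·1.0 = -0.0236
R = v/ω = 1.25/0.5 = 2.5000
x' = -5 + 2.5000·(sin -0.0236 − sin -0.5236) = -3.8090
y' = 1 − 2.5000·(cos -0.0236 − cos -0.5236) = 0.6658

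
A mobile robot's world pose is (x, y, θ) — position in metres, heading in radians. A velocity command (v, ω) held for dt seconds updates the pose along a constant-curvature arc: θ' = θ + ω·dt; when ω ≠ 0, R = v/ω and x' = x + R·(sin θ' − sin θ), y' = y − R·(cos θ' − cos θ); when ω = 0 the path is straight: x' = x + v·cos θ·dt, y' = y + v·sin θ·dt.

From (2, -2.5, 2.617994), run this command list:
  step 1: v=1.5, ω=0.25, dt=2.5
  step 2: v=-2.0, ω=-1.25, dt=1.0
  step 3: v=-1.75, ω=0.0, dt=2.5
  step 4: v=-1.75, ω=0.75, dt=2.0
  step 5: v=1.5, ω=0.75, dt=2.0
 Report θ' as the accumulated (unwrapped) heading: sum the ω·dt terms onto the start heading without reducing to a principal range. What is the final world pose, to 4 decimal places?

(3.5051, -10.3202, 4.9930)

step 1: θ'=3.2430 (R=6.0000) → pose (-1.6074, -1.7270, 3.2430)
step 2: θ'=1.9930 (R=1.6000) → pose (0.0141, -2.6631, 1.9930)
step 3: θ'=1.9930 (straight) → pose (1.8068, -6.6540, 1.9930)
step 4: θ'=3.4930 (R=-2.3333) → pose (4.7384, -7.8886, 3.4930)
step 5: θ'=4.9930 (R=2.0000) → pose (3.5051, -10.3202, 4.9930)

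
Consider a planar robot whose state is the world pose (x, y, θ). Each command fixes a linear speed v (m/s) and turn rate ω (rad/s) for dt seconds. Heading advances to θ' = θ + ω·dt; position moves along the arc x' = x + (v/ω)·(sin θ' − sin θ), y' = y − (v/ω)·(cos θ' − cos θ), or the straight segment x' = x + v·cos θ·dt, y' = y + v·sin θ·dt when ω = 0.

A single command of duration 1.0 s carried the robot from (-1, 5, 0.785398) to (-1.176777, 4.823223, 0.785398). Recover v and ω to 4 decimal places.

Δθ = 0.785398 − 0.785398 = 0.000000
ω = Δθ/dt = 0.000000/1.0 = 0.0000
ω = 0 → v = (Δx·cos θ + Δy·sin θ)/dt = -0.2500

v = -0.2500, ω = 0.0000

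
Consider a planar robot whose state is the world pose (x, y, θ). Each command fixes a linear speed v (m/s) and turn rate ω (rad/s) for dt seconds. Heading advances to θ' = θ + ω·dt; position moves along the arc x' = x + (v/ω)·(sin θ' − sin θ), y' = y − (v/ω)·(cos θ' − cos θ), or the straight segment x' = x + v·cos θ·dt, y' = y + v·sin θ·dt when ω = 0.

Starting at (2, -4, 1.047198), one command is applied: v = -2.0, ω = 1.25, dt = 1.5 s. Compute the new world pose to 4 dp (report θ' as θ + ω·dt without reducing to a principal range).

(3.0374, -6.3616, 2.9222)

θ' = 1.0472 + 1.25·1.5 = 2.9222
R = v/ω = -2.0/1.25 = -1.6000
x' = 2 + -1.6000·(sin 2.9222 − sin 1.0472) = 3.0374
y' = -4 − -1.6000·(cos 2.9222 − cos 1.0472) = -6.3616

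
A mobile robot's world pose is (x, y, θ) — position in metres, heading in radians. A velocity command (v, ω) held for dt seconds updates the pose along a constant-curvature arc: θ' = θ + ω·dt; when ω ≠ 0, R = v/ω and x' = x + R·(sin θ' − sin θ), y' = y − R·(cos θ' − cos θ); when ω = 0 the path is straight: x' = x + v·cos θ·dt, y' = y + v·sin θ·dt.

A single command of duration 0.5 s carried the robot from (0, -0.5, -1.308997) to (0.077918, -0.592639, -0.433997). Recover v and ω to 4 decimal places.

Δθ = -0.433997 − -1.308997 = 0.875000
ω = Δθ/dt = 0.875000/0.5 = 1.7500
R = −Δy/(cos θ' − cos θ) = 0.1429
v = R·ω = 0.1429·1.7500 = 0.2500

v = 0.2500, ω = 1.7500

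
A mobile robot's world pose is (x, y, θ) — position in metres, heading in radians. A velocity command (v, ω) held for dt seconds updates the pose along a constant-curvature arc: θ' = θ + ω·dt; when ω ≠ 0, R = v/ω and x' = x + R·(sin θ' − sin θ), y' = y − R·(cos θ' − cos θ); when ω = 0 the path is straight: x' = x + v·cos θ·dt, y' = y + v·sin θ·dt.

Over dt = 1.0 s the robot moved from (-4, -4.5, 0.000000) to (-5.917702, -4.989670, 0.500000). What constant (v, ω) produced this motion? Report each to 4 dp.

v = -2.0000, ω = 0.5000

Δθ = 0.500000 − 0.000000 = 0.500000
ω = Δθ/dt = 0.500000/1.0 = 0.5000
R = Δx/(sin θ' − sin θ) = -4.0000
v = R·ω = -4.0000·0.5000 = -2.0000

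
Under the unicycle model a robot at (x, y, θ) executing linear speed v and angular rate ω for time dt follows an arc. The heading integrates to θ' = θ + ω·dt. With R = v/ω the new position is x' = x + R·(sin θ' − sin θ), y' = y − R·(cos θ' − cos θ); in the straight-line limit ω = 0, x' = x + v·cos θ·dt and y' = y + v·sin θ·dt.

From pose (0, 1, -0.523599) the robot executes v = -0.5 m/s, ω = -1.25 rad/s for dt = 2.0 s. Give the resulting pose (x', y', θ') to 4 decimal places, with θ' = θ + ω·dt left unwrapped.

θ' = -0.5236 + -1.25·2.0 = -3.0236
R = v/ω = -0.5/-1.25 = 0.4000
x' = 0 + 0.4000·(sin -3.0236 − sin -0.5236) = 0.1529
y' = 1 − 0.4000·(cos -3.0236 − cos -0.5236) = 1.7436

(0.1529, 1.7436, -3.0236)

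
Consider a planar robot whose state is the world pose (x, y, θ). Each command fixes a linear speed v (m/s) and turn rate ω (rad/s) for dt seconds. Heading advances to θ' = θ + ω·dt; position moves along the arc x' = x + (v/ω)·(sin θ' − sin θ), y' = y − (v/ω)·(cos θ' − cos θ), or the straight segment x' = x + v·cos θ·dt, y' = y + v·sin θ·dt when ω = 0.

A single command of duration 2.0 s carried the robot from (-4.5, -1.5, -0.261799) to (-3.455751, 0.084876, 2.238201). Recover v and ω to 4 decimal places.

v = 1.2500, ω = 1.2500

Δθ = 2.238201 − -0.261799 = 2.500000
ω = Δθ/dt = 2.500000/2.0 = 1.2500
R = −Δy/(cos θ' − cos θ) = 1.0000
v = R·ω = 1.0000·1.2500 = 1.2500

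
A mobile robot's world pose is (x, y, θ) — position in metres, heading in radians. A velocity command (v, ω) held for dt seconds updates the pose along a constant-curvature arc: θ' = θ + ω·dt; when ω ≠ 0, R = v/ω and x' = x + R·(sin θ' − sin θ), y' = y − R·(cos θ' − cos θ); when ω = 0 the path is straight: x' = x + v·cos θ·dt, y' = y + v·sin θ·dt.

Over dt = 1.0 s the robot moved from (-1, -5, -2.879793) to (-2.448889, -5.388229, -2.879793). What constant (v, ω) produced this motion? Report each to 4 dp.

v = 1.5000, ω = 0.0000

Δθ = -2.879793 − -2.879793 = 0.000000
ω = Δθ/dt = 0.000000/1.0 = 0.0000
ω = 0 → v = (Δx·cos θ + Δy·sin θ)/dt = 1.5000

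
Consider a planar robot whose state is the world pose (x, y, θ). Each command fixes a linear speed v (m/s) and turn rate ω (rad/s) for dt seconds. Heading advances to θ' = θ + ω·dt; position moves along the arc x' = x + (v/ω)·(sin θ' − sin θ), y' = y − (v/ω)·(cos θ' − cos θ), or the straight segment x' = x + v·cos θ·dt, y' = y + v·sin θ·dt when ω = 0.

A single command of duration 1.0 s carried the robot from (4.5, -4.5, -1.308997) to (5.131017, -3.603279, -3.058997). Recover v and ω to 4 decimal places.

Δθ = -3.058997 − -1.308997 = -1.750000
ω = Δθ/dt = -1.750000/1.0 = -1.7500
R = −Δy/(cos θ' − cos θ) = 0.7143
v = R·ω = 0.7143·-1.7500 = -1.2500

v = -1.2500, ω = -1.7500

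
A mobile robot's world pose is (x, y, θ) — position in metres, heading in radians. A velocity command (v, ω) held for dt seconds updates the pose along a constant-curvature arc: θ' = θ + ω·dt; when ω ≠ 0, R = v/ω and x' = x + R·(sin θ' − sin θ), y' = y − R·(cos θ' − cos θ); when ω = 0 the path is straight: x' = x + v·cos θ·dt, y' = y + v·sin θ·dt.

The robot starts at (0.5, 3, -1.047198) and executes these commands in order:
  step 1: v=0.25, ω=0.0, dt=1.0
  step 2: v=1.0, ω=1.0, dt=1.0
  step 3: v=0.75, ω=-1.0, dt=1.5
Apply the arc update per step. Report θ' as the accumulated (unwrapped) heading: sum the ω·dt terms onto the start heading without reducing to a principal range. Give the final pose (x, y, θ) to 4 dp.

step 1: θ'=-1.0472 (straight) → pose (0.6250, 2.7835, -1.0472)
step 2: θ'=-0.0472 (R=1.0000) → pose (1.4438, 2.2846, -0.0472)
step 3: θ'=-1.5472 (R=-0.7500) → pose (2.1583, 1.5531, -1.5472)

(2.1583, 1.5531, -1.5472)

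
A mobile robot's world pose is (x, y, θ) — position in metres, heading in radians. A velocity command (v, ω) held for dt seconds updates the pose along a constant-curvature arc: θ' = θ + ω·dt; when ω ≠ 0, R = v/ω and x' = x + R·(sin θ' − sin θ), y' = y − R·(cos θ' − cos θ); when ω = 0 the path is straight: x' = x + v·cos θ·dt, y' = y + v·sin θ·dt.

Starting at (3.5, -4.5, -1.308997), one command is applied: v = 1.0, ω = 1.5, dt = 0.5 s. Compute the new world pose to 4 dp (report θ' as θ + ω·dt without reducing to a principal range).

(3.7904, -4.8926, -0.5590)

θ' = -1.3090 + 1.5·0.5 = -0.5590
R = v/ω = 1.0/1.5 = 0.6667
x' = 3.5 + 0.6667·(sin -0.5590 − sin -1.3090) = 3.7904
y' = -4.5 − 0.6667·(cos -0.5590 − cos -1.3090) = -4.8926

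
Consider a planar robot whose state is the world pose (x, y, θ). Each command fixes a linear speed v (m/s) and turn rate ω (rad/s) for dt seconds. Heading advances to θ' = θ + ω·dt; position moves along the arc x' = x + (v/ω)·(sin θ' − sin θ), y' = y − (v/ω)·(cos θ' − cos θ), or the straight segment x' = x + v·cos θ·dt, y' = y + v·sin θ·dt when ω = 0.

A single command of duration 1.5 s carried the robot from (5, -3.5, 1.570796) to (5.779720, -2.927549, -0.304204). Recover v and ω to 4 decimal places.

Δθ = -0.304204 − 1.570796 = -1.875000
ω = Δθ/dt = -1.875000/1.5 = -1.2500
R = Δx/(sin θ' − sin θ) = -0.6000
v = R·ω = -0.6000·-1.2500 = 0.7500

v = 0.7500, ω = -1.2500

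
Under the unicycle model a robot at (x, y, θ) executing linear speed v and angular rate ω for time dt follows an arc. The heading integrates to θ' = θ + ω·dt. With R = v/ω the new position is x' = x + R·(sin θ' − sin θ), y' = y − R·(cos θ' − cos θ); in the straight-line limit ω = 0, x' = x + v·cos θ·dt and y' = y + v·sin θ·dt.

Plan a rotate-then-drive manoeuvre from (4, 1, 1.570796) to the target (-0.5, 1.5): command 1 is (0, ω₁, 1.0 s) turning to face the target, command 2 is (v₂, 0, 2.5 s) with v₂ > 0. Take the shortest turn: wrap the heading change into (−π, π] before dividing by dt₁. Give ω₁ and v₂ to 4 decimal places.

ω₁ = 1.4601, v₂ = 1.8111

heading to target = atan2(1.5−1, -0.5−4) = 3.0309
Δθ = wrap(3.0309 − 1.5708) = 1.4601; ω₁ = Δθ/dt₁ = 1.4601
distance = √((-0.5−4)² + (1.5−1)²) = 4.5277; v₂ = distance/dt₂ = 1.8111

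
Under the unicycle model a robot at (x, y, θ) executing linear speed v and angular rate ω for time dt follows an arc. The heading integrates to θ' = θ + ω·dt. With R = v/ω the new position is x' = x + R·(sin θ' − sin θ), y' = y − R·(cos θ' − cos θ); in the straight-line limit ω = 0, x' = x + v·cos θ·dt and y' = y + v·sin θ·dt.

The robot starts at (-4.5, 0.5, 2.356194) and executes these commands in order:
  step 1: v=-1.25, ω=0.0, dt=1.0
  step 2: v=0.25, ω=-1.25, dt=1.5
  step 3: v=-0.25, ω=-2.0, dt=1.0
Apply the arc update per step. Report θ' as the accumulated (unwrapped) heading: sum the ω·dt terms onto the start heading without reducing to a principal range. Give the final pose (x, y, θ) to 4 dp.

step 1: θ'=2.3562 (straight) → pose (-3.6161, -0.3839, 2.3562)
step 2: θ'=0.4812 (R=-0.2000) → pose (-3.5673, -0.0652, 0.4812)
step 3: θ'=-1.5188 (R=0.1250) → pose (-3.7499, 0.0391, -1.5188)

(-3.7499, 0.0391, -1.5188)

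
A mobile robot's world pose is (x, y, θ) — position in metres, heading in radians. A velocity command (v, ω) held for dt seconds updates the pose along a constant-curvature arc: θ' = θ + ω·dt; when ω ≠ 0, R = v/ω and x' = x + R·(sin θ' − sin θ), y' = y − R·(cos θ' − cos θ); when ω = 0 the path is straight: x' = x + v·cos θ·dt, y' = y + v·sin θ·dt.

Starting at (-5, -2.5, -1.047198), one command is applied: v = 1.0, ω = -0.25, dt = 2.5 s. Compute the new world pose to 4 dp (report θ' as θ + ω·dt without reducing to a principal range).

(-4.4846, -4.9049, -1.6722)

θ' = -1.0472 + -0.25·2.5 = -1.6722
R = v/ω = 1.0/-0.25 = -4.0000
x' = -5 + -4.0000·(sin -1.6722 − sin -1.0472) = -4.4846
y' = -2.5 − -4.0000·(cos -1.6722 − cos -1.0472) = -4.9049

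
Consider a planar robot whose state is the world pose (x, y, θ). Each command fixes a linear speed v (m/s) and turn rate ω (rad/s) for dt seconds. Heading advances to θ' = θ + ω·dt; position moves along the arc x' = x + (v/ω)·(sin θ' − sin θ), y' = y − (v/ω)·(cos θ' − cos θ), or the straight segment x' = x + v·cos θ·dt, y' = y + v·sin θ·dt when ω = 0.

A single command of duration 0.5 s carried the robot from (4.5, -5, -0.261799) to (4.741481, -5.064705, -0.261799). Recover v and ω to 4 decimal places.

v = 0.5000, ω = 0.0000

Δθ = -0.261799 − -0.261799 = 0.000000
ω = Δθ/dt = 0.000000/0.5 = 0.0000
ω = 0 → v = (Δx·cos θ + Δy·sin θ)/dt = 0.5000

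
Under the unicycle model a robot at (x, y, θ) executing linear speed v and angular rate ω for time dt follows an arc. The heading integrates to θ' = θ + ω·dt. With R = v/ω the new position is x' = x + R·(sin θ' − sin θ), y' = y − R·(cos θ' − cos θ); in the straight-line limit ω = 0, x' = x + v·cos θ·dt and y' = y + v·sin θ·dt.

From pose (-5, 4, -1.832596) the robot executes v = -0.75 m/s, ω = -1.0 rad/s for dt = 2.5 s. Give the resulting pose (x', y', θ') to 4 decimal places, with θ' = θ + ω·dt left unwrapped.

θ' = -1.8326 + -1.0·2.5 = -4.3326
R = v/ω = -0.75/-1.0 = 0.7500
x' = -5 + 0.7500·(sin -4.3326 − sin -1.8326) = -3.5790
y' = 4 − 0.7500·(cos -4.3326 − cos -1.8326) = 4.0839

(-3.5790, 4.0839, -4.3326)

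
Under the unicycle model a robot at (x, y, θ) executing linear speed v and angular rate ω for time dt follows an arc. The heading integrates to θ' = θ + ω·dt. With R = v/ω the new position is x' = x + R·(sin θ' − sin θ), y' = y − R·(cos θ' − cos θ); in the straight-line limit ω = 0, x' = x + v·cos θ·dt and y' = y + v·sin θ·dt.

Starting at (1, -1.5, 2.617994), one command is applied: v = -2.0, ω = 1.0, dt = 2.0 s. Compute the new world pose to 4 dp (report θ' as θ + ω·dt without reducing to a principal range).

θ' = 2.6180 + 1.0·2.0 = 4.6180
R = v/ω = -2.0/1.0 = -2.0000
x' = 1 + -2.0000·(sin 4.6180 − sin 2.6180) = 3.9911
y' = -1.5 − -2.0000·(cos 4.6180 − cos 2.6180) = 0.0435

(3.9911, 0.0435, 4.6180)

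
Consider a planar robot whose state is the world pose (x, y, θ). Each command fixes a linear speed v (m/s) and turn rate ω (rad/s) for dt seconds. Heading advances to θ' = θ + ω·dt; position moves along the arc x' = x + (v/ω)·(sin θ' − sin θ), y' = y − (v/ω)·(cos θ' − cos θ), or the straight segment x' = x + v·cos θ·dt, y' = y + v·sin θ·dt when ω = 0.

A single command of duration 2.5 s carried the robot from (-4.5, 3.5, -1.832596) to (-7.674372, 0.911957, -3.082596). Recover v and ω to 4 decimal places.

v = 1.7500, ω = -0.5000

Δθ = -3.082596 − -1.832596 = -1.250000
ω = Δθ/dt = -1.250000/2.5 = -0.5000
R = Δx/(sin θ' − sin θ) = -3.5000
v = R·ω = -3.5000·-0.5000 = 1.7500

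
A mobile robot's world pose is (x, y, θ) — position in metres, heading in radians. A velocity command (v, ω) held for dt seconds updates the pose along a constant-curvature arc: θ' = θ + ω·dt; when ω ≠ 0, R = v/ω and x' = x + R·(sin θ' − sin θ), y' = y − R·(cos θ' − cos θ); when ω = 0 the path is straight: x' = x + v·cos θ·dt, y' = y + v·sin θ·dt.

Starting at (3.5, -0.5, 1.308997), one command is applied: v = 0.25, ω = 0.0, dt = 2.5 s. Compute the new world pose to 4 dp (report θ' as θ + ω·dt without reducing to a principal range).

θ' = 1.3090 + 0.0·2.5 = 1.3090
ω = 0 → straight: x' = 3.5 + 0.25·cos(1.3090)·2.5 = 3.6618
y' = -0.5 + 0.25·sin(1.3090)·2.5 = 0.1037

(3.6618, 0.1037, 1.3090)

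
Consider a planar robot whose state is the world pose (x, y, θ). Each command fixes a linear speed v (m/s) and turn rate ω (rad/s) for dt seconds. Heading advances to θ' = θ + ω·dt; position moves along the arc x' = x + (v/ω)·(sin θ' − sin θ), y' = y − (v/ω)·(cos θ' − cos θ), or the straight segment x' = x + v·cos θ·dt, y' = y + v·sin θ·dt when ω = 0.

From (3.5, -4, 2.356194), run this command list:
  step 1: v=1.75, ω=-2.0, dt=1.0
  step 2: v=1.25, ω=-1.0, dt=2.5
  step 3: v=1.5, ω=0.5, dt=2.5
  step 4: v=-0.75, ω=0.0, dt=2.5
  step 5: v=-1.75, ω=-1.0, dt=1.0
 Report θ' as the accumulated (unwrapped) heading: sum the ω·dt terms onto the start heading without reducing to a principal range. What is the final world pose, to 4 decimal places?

(4.0122, -4.8030, -1.8938)

step 1: θ'=0.3562 (R=-0.8750) → pose (3.8136, -2.5612, 0.3562)
step 2: θ'=-2.1438 (R=-1.2500) → pose (5.2998, -4.4104, -2.1438)
step 3: θ'=-0.8938 (R=3.0000) → pose (5.4823, -7.9163, -0.8938)
step 4: θ'=-0.8938 (straight) → pose (4.3077, -6.4548, -0.8938)
step 5: θ'=-1.8938 (R=1.7500) → pose (4.0122, -4.8030, -1.8938)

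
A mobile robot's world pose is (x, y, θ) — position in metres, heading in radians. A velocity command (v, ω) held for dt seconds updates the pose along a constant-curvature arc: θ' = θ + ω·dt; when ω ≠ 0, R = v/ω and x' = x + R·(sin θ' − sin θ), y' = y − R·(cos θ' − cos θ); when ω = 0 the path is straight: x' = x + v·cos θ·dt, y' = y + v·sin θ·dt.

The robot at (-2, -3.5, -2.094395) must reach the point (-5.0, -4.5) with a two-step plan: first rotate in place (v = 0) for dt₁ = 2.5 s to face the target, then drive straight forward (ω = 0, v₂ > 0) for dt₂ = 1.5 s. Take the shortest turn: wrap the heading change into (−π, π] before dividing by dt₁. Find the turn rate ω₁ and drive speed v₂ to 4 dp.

ω₁ = -0.2902, v₂ = 2.1082

heading to target = atan2(-4.5−-3.5, -5−-2) = -2.8198
Δθ = wrap(-2.8198 − -2.0944) = -0.7254; ω₁ = Δθ/dt₁ = -0.2902
distance = √((-5−-2)² + (-4.5−-3.5)²) = 3.1623; v₂ = distance/dt₂ = 2.1082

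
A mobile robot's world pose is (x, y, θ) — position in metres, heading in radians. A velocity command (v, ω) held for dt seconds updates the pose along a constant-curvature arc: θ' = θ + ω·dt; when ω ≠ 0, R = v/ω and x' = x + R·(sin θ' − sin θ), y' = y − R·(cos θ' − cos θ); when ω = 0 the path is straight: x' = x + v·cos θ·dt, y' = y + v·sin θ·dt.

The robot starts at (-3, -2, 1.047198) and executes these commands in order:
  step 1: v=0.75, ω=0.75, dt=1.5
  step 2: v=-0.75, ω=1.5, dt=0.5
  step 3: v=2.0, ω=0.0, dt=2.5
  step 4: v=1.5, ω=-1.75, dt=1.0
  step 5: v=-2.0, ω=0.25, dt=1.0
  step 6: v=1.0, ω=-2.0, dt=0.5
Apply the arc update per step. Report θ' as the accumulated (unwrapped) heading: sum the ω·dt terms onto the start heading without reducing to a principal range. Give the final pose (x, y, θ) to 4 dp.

(-8.4710, -0.4204, 0.4222)

step 1: θ'=2.1722 (R=1.0000) → pose (-3.0415, -0.9342, 2.1722)
step 2: θ'=2.9222 (R=-0.5000) → pose (-2.7380, -1.1393, 2.9222)
step 3: θ'=2.9222 (straight) → pose (-7.6182, -0.0511, 2.9222)
step 4: θ'=1.1722 (R=-0.8571) → pose (-8.2216, 1.1182, 1.1722)
step 5: θ'=1.4222 (R=-8.0000) → pose (-8.7606, -0.8024, 1.4222)
step 6: θ'=0.4222 (R=-0.5000) → pose (-8.4710, -0.4204, 0.4222)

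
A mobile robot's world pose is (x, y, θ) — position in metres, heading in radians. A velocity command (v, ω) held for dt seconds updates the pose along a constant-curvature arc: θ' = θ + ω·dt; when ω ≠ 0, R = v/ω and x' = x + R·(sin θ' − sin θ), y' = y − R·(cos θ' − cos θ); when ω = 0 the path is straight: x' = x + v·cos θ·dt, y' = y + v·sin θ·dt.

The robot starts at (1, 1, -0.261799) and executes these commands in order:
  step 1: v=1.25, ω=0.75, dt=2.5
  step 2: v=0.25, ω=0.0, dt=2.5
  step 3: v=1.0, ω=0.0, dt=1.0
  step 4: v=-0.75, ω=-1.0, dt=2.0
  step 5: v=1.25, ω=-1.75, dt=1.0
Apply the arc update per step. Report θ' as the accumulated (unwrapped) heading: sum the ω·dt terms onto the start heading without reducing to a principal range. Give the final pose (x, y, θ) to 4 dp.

(2.3288, 2.5331, -2.1368)

step 1: θ'=1.6132 (R=1.6667) → pose (3.0965, 2.6805, 1.6132)
step 2: θ'=1.6132 (straight) → pose (3.0700, 3.3050, 1.6132)
step 3: θ'=1.6132 (straight) → pose (3.0276, 4.3041, 1.6132)
step 4: θ'=-0.3868 (R=0.7500) → pose (1.9954, 3.5777, -0.3868)
step 5: θ'=-2.1368 (R=-0.7143) → pose (2.3288, 2.5331, -2.1368)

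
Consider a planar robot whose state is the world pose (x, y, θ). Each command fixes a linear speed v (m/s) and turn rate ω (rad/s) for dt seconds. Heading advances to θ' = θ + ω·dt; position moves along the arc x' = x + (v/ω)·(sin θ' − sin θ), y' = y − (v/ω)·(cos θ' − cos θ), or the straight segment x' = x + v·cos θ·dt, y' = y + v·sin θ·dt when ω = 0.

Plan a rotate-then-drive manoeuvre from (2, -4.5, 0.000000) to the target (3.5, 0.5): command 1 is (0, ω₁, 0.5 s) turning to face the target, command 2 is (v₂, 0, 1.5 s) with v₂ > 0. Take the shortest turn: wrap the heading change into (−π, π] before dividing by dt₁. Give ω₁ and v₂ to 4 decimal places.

ω₁ = 2.5587, v₂ = 3.4801

heading to target = atan2(0.5−-4.5, 3.5−2) = 1.2793
Δθ = wrap(1.2793 − 0.0000) = 1.2793; ω₁ = Δθ/dt₁ = 2.5587
distance = √((3.5−2)² + (0.5−-4.5)²) = 5.2202; v₂ = distance/dt₂ = 3.4801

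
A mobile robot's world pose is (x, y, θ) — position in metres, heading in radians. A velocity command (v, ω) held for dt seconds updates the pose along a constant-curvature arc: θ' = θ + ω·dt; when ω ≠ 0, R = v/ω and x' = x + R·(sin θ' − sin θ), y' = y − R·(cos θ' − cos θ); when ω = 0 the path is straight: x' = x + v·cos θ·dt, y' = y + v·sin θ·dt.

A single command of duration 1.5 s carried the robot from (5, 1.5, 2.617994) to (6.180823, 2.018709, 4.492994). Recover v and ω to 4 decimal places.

v = -1.0000, ω = 1.2500

Δθ = 4.492994 − 2.617994 = 1.875000
ω = Δθ/dt = 1.875000/1.5 = 1.2500
R = Δx/(sin θ' − sin θ) = -0.8000
v = R·ω = -0.8000·1.2500 = -1.0000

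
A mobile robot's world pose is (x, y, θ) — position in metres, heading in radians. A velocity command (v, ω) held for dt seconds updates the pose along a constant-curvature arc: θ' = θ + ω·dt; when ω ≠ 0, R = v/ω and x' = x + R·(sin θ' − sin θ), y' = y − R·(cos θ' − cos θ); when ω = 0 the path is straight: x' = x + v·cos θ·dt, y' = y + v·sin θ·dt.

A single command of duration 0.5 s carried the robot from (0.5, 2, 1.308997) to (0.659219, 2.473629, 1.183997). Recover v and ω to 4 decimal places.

v = 1.0000, ω = -0.2500

Δθ = 1.183997 − 1.308997 = -0.125000
ω = Δθ/dt = -0.125000/0.5 = -0.2500
R = −Δy/(cos θ' − cos θ) = -4.0000
v = R·ω = -4.0000·-0.2500 = 1.0000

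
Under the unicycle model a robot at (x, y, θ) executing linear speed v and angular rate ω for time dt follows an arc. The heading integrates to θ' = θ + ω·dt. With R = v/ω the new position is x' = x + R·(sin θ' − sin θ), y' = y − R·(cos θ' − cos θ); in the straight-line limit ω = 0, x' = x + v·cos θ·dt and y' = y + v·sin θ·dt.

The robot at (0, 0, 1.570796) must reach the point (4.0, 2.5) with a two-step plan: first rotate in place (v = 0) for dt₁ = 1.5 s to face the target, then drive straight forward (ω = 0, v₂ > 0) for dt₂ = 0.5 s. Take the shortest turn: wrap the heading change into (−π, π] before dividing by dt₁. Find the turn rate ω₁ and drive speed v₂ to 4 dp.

ω₁ = -0.6748, v₂ = 9.4340

heading to target = atan2(2.5−0, 4−0) = 0.5586
Δθ = wrap(0.5586 − 1.5708) = -1.0122; ω₁ = Δθ/dt₁ = -0.6748
distance = √((4−0)² + (2.5−0)²) = 4.7170; v₂ = distance/dt₂ = 9.4340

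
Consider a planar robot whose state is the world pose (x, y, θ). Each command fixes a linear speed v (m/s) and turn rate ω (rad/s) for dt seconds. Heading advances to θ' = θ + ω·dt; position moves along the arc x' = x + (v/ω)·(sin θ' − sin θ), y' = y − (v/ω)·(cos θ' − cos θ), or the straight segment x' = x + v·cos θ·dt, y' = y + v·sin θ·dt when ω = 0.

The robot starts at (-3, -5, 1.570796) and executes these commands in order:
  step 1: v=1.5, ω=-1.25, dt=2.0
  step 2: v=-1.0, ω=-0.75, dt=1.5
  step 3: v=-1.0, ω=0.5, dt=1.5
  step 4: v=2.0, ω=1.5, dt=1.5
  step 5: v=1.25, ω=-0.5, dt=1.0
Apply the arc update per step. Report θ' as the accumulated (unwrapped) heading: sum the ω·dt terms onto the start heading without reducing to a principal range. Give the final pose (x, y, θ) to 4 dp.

(2.5245, -1.0436, 0.4458)

step 1: θ'=-0.9292 (R=-1.2000) → pose (-0.8386, -4.2818, -0.9292)
step 2: θ'=-2.0542 (R=1.3333) → pose (-0.9510, -2.8641, -2.0542)
step 3: θ'=-1.3042 (R=-2.0000) → pose (-0.7925, -1.4077, -1.3042)
step 4: θ'=0.9458 (R=1.3333) → pose (1.5750, -1.8365, 0.9458)
step 5: θ'=0.4458 (R=-2.5000) → pose (2.5245, -1.0436, 0.4458)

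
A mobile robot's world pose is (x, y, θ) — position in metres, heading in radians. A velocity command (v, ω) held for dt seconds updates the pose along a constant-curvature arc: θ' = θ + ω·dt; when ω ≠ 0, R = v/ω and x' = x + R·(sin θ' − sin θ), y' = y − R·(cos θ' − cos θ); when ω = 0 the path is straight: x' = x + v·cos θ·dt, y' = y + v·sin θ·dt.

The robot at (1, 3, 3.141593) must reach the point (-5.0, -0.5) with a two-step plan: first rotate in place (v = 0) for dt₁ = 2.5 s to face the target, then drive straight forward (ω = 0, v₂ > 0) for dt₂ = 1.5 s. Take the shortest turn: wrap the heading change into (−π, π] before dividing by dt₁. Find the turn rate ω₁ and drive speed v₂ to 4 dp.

ω₁ = 0.2112, v₂ = 4.6308

heading to target = atan2(-0.5−3, -5−1) = -2.6135
Δθ = wrap(-2.6135 − 3.1416) = 0.5281; ω₁ = Δθ/dt₁ = 0.2112
distance = √((-5−1)² + (-0.5−3)²) = 6.9462; v₂ = distance/dt₂ = 4.6308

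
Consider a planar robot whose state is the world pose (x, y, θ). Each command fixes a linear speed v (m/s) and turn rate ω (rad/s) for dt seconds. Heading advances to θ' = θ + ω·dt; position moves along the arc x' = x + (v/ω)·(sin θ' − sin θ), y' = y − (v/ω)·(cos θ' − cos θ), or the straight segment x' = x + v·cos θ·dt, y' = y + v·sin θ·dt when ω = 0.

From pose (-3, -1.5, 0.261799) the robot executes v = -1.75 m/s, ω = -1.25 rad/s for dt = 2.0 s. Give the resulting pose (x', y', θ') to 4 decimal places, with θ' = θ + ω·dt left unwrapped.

(-4.4619, 0.7188, -2.2382)

θ' = 0.2618 + -1.25·2.0 = -2.2382
R = v/ω = -1.75/-1.25 = 1.4000
x' = -3 + 1.4000·(sin -2.2382 − sin 0.2618) = -4.4619
y' = -1.5 − 1.4000·(cos -2.2382 − cos 0.2618) = 0.7188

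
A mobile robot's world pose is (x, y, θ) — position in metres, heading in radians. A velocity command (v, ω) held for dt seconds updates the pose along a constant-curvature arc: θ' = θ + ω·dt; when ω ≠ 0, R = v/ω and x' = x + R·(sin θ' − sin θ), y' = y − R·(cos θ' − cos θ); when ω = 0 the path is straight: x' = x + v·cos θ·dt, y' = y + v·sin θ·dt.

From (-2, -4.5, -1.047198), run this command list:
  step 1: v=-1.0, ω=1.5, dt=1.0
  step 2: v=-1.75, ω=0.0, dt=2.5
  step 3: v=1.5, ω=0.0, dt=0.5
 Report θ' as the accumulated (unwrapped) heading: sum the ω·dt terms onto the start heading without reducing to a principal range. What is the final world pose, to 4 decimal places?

(-6.1287, -5.8197, 0.4528)

step 1: θ'=0.4528 (R=-0.6667) → pose (-2.8690, -4.2338, 0.4528)
step 2: θ'=0.4528 (straight) → pose (-6.8031, -6.1479, 0.4528)
step 3: θ'=0.4528 (straight) → pose (-6.1287, -5.8197, 0.4528)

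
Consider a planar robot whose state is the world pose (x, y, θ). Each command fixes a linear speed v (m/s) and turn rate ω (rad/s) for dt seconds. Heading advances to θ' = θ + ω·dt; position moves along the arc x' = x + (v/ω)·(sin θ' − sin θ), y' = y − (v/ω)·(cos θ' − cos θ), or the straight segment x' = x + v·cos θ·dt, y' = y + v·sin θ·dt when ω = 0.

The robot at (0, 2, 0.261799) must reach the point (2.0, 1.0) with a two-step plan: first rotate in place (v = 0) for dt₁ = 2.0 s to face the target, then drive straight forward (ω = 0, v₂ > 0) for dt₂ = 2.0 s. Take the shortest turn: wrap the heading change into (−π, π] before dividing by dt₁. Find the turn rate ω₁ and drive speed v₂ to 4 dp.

ω₁ = -0.3627, v₂ = 1.1180

heading to target = atan2(1−2, 2−0) = -0.4636
Δθ = wrap(-0.4636 − 0.2618) = -0.7254; ω₁ = Δθ/dt₁ = -0.3627
distance = √((2−0)² + (1−2)²) = 2.2361; v₂ = distance/dt₂ = 1.1180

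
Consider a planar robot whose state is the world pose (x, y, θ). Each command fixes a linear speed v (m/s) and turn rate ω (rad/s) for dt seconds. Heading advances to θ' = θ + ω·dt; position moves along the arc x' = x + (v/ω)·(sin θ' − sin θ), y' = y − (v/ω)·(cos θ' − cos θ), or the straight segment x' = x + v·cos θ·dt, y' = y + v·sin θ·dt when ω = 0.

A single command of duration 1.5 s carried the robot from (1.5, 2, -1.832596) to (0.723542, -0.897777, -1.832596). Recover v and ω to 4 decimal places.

v = 2.0000, ω = 0.0000

Δθ = -1.832596 − -1.832596 = 0.000000
ω = Δθ/dt = 0.000000/1.5 = 0.0000
ω = 0 → v = (Δx·cos θ + Δy·sin θ)/dt = 2.0000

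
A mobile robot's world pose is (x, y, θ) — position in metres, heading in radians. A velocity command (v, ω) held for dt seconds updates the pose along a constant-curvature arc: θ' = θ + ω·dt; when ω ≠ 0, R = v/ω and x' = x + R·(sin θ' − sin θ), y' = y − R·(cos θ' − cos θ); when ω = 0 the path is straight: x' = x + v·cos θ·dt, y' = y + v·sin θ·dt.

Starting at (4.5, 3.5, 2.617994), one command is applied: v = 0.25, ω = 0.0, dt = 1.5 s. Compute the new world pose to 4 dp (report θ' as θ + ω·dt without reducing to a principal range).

(4.1752, 3.6875, 2.6180)

θ' = 2.6180 + 0.0·1.5 = 2.6180
ω = 0 → straight: x' = 4.5 + 0.25·cos(2.6180)·1.5 = 4.1752
y' = 3.5 + 0.25·sin(2.6180)·1.5 = 3.6875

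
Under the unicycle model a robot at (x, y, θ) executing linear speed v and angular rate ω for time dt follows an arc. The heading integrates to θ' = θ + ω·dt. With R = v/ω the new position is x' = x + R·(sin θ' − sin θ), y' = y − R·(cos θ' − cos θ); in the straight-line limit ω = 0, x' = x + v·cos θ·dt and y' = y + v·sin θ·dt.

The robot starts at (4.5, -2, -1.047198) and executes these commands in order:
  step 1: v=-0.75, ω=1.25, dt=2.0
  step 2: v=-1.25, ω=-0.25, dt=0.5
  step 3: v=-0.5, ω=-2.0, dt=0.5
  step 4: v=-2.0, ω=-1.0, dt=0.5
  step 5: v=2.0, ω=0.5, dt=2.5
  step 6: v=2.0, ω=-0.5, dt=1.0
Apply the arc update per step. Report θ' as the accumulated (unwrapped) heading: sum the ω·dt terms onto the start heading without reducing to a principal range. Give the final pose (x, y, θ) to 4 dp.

step 1: θ'=1.4528 (R=-0.6000) → pose (3.3846, -2.2294, 1.4528)
step 2: θ'=1.3278 (R=5.0000) → pose (3.2724, -2.8438, 1.3278)
step 3: θ'=0.3278 (R=0.2500) → pose (3.1103, -3.0203, 0.3278)
step 4: θ'=-0.1722 (R=2.0000) → pose (2.1236, -3.0973, -0.1722)
step 5: θ'=1.0778 (R=4.0000) → pose (6.3327, -1.0495, 1.0778)
step 6: θ'=0.5778 (R=-4.0000) → pose (7.6717, 0.4081, 0.5778)

(7.6717, 0.4081, 0.5778)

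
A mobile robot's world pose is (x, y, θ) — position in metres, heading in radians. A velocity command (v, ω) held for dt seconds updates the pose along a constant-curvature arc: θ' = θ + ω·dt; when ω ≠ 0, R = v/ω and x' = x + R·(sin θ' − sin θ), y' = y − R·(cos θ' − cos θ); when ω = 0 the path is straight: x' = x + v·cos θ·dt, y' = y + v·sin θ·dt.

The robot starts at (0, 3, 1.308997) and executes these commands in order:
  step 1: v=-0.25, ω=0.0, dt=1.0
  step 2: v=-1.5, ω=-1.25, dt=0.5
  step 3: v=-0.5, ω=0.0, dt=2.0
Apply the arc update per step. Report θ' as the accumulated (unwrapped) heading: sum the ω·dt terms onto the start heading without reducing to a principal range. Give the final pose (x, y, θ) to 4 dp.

step 1: θ'=1.3090 (straight) → pose (-0.0647, 2.7585, 1.3090)
step 2: θ'=0.6840 (R=1.2000) → pose (-0.4655, 2.1390, 0.6840)
step 3: θ'=0.6840 (straight) → pose (-1.2406, 1.5071, 0.6840)

(-1.2406, 1.5071, 0.6840)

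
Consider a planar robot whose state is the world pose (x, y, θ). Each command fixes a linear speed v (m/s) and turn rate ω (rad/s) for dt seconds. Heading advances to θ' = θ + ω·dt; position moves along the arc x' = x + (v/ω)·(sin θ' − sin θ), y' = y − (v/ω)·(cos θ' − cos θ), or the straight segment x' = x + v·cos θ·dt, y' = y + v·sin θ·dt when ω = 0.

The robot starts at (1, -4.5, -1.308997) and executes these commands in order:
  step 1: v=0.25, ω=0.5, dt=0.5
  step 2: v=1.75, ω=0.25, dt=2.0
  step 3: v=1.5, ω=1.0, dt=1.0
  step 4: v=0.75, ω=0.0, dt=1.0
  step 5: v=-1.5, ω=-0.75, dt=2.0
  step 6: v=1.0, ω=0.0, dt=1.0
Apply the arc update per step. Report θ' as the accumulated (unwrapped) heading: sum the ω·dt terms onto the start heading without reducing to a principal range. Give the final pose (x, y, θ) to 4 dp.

(3.4441, -6.9291, -1.0590)

step 1: θ'=-1.0590 (R=0.5000) → pose (1.0470, -4.6155, -1.0590)
step 2: θ'=-0.5590 (R=7.0000) → pose (3.4377, -7.1217, -0.5590)
step 3: θ'=0.4410 (R=1.5000) → pose (4.8735, -7.2066, 0.4410)
step 4: θ'=0.4410 (straight) → pose (5.5517, -6.8864, 0.4410)
step 5: θ'=-1.0590 (R=2.0000) → pose (2.9543, -6.0573, -1.0590)
step 6: θ'=-1.0590 (straight) → pose (3.4441, -6.9291, -1.0590)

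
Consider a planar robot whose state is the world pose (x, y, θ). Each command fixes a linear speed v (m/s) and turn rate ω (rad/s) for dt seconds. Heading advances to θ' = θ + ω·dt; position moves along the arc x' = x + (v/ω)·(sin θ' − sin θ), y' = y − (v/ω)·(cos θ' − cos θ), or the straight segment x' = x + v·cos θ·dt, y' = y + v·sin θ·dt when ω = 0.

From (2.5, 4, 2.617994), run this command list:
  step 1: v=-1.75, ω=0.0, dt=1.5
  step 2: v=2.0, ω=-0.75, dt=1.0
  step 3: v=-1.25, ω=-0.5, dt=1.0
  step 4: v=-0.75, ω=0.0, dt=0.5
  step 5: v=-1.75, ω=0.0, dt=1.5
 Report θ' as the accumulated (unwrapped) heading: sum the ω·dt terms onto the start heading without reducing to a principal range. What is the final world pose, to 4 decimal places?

(3.0110, 0.0418, 1.3680)

step 1: θ'=2.6180 (straight) → pose (4.7733, 2.6875, 2.6180)
step 2: θ'=1.8680 (R=-2.6667) → pose (3.5569, 4.2160, 1.8680)
step 3: θ'=1.3680 (R=2.5000) → pose (3.6153, 2.9803, 1.3680)
step 4: θ'=1.3680 (straight) → pose (3.5397, 2.6130, 1.3680)
step 5: θ'=1.3680 (straight) → pose (3.0110, 0.0418, 1.3680)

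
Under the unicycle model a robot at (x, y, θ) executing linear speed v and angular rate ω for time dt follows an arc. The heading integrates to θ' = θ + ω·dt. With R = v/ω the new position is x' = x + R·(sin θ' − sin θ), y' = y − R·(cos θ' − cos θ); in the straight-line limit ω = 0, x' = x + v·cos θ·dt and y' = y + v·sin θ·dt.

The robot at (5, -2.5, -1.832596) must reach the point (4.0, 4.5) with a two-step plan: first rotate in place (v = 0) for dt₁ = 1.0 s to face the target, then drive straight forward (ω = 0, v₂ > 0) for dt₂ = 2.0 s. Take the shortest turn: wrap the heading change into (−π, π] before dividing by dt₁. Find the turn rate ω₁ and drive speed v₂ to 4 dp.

heading to target = atan2(4.5−-2.5, 4−5) = 1.7127
Δθ = wrap(1.7127 − -1.8326) = -2.7379; ω₁ = Δθ/dt₁ = -2.7379
distance = √((4−5)² + (4.5−-2.5)²) = 7.0711; v₂ = distance/dt₂ = 3.5355

ω₁ = -2.7379, v₂ = 3.5355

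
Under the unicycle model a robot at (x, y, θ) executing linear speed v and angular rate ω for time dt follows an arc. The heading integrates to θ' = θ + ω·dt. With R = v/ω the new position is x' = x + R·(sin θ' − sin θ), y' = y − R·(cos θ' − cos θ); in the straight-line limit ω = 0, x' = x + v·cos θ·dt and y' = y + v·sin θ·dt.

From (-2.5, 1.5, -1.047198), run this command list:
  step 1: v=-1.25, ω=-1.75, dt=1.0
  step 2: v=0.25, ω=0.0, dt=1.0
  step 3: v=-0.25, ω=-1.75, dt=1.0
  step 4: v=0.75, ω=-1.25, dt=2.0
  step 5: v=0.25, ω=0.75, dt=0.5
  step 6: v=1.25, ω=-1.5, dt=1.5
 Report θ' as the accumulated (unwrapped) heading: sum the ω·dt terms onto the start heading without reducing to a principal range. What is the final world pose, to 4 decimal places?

(-0.9723, 1.2969, -8.9222)

step 1: θ'=-2.7972 (R=0.7143) → pose (-2.1226, 2.5295, -2.7972)
step 2: θ'=-2.7972 (straight) → pose (-2.3579, 2.4451, -2.7972)
step 3: θ'=-4.5472 (R=0.1429) → pose (-2.1687, 2.3341, -4.5472)
step 4: θ'=-7.0472 (R=-0.6000) → pose (-1.1618, 2.8660, -7.0472)
step 5: θ'=-6.6722 (R=0.3333) → pose (-1.0576, 2.7983, -6.6722)
step 6: θ'=-8.9222 (R=-0.8333) → pose (-0.9723, 1.2969, -8.9222)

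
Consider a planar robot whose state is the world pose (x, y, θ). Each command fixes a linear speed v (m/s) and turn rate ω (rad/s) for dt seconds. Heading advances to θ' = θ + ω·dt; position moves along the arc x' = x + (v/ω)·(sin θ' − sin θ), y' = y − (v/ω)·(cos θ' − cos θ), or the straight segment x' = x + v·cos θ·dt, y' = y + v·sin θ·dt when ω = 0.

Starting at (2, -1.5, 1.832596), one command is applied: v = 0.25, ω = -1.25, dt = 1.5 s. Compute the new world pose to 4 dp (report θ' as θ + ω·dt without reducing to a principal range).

θ' = 1.8326 + -1.25·1.5 = -0.0424
R = v/ω = 0.25/-1.25 = -0.2000
x' = 2 + -0.2000·(sin -0.0424 − sin 1.8326) = 2.2017
y' = -1.5 − -0.2000·(cos -0.0424 − cos 1.8326) = -1.2484

(2.2017, -1.2484, -0.0424)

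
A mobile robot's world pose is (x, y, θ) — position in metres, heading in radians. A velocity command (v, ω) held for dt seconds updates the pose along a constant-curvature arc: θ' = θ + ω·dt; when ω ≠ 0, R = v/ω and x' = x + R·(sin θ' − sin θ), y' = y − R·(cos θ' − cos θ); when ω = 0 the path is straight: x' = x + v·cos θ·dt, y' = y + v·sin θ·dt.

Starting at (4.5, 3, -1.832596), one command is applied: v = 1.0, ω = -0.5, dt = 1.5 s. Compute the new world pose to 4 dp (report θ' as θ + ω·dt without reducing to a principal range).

θ' = -1.8326 + -0.5·1.5 = -2.5826
R = v/ω = 1.0/-0.5 = -2.0000
x' = 4.5 + -2.0000·(sin -2.5826 − sin -1.8326) = 3.6288
y' = 3 − -2.0000·(cos -2.5826 − cos -1.8326) = 1.8221

(3.6288, 1.8221, -2.5826)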